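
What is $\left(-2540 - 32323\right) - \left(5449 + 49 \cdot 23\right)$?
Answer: $-41439$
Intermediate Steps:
$\left(-2540 - 32323\right) - \left(5449 + 49 \cdot 23\right) = -34863 - 6576 = -41439$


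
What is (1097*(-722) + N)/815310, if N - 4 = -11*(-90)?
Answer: -26368/27177 ≈ -0.97023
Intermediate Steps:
N = 994 (N = 4 - 11*(-90) = 4 + 990 = 994)
(1097*(-722) + N)/815310 = (1097*(-722) + 994)/815310 = (-792034 + 994)*(1/815310) = -791040*1/815310 = -26368/27177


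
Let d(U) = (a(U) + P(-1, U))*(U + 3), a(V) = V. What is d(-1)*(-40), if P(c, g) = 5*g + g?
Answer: 560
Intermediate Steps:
P(c, g) = 6*g
d(U) = 7*U*(3 + U) (d(U) = (U + 6*U)*(U + 3) = (7*U)*(3 + U) = 7*U*(3 + U))
d(-1)*(-40) = (7*(-1)*(3 - 1))*(-40) = (7*(-1)*2)*(-40) = -14*(-40) = 560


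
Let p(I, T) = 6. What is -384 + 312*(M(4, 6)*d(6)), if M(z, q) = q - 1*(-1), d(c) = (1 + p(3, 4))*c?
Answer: 91344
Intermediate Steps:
d(c) = 7*c (d(c) = (1 + 6)*c = 7*c)
M(z, q) = 1 + q (M(z, q) = q + 1 = 1 + q)
-384 + 312*(M(4, 6)*d(6)) = -384 + 312*((1 + 6)*(7*6)) = -384 + 312*(7*42) = -384 + 312*294 = -384 + 91728 = 91344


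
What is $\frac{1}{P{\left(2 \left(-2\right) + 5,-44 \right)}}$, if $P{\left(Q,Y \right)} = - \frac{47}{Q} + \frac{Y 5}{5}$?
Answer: $- \frac{1}{91} \approx -0.010989$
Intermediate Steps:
$P{\left(Q,Y \right)} = Y - \frac{47}{Q}$ ($P{\left(Q,Y \right)} = - \frac{47}{Q} + 5 Y \frac{1}{5} = - \frac{47}{Q} + Y = Y - \frac{47}{Q}$)
$\frac{1}{P{\left(2 \left(-2\right) + 5,-44 \right)}} = \frac{1}{-44 - \frac{47}{2 \left(-2\right) + 5}} = \frac{1}{-44 - \frac{47}{-4 + 5}} = \frac{1}{-44 - \frac{47}{1}} = \frac{1}{-44 - 47} = \frac{1}{-91} = - \frac{1}{91}$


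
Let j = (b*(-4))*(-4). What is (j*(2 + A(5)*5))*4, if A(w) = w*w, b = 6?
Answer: 48768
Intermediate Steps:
A(w) = w²
j = 96 (j = (6*(-4))*(-4) = -24*(-4) = 96)
(j*(2 + A(5)*5))*4 = (96*(2 + 5²*5))*4 = (96*(2 + 25*5))*4 = (96*(2 + 125))*4 = (96*127)*4 = 12192*4 = 48768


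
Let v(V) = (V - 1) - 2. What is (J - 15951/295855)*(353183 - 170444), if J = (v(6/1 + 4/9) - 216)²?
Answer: 65950535219285632/7988085 ≈ 8.2561e+9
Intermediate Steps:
v(V) = -3 + V (v(V) = (-1 + V) - 2 = -3 + V)
J = 3659569/81 (J = ((-3 + (6/1 + 4/9)) - 216)² = ((-3 + (6*1 + 4*(⅑))) - 216)² = ((-3 + (6 + 4/9)) - 216)² = ((-3 + 58/9) - 216)² = (31/9 - 216)² = (-1913/9)² = 3659569/81 ≈ 45180.)
(J - 15951/295855)*(353183 - 170444) = (3659569/81 - 15951/295855)*(353183 - 170444) = (3659569/81 - 15951*1/295855)*182739 = (3659569/81 - 15951/295855)*182739 = (1082700494464/23964255)*182739 = 65950535219285632/7988085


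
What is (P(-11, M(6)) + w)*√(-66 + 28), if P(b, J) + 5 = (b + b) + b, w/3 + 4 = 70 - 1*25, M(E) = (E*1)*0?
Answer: 85*I*√38 ≈ 523.98*I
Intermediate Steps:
M(E) = 0 (M(E) = E*0 = 0)
w = 123 (w = -12 + 3*(70 - 1*25) = -12 + 3*(70 - 25) = -12 + 3*45 = -12 + 135 = 123)
P(b, J) = -5 + 3*b (P(b, J) = -5 + ((b + b) + b) = -5 + (2*b + b) = -5 + 3*b)
(P(-11, M(6)) + w)*√(-66 + 28) = ((-5 + 3*(-11)) + 123)*√(-66 + 28) = ((-5 - 33) + 123)*√(-38) = (-38 + 123)*(I*√38) = 85*(I*√38) = 85*I*√38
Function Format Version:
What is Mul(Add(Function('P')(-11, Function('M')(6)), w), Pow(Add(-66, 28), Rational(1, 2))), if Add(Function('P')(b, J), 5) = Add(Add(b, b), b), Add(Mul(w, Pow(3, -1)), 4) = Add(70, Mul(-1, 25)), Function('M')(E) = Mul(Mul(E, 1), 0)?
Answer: Mul(85, I, Pow(38, Rational(1, 2))) ≈ Mul(523.98, I)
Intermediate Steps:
Function('M')(E) = 0 (Function('M')(E) = Mul(E, 0) = 0)
w = 123 (w = Add(-12, Mul(3, Add(70, Mul(-1, 25)))) = Add(-12, Mul(3, Add(70, -25))) = Add(-12, Mul(3, 45)) = Add(-12, 135) = 123)
Function('P')(b, J) = Add(-5, Mul(3, b)) (Function('P')(b, J) = Add(-5, Add(Add(b, b), b)) = Add(-5, Add(Mul(2, b), b)) = Add(-5, Mul(3, b)))
Mul(Add(Function('P')(-11, Function('M')(6)), w), Pow(Add(-66, 28), Rational(1, 2))) = Mul(Add(Add(-5, Mul(3, -11)), 123), Pow(Add(-66, 28), Rational(1, 2))) = Mul(Add(Add(-5, -33), 123), Pow(-38, Rational(1, 2))) = Mul(Add(-38, 123), Mul(I, Pow(38, Rational(1, 2)))) = Mul(85, Mul(I, Pow(38, Rational(1, 2)))) = Mul(85, I, Pow(38, Rational(1, 2)))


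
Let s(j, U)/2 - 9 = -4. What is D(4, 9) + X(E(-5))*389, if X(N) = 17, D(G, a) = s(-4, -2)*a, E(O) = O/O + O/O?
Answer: 6703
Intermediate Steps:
s(j, U) = 10 (s(j, U) = 18 + 2*(-4) = 18 - 8 = 10)
E(O) = 2 (E(O) = 1 + 1 = 2)
D(G, a) = 10*a
D(4, 9) + X(E(-5))*389 = 10*9 + 17*389 = 90 + 6613 = 6703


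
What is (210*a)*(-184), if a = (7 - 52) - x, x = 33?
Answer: 3013920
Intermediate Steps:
a = -78 (a = (7 - 52) - 1*33 = -45 - 33 = -78)
(210*a)*(-184) = (210*(-78))*(-184) = -16380*(-184) = 3013920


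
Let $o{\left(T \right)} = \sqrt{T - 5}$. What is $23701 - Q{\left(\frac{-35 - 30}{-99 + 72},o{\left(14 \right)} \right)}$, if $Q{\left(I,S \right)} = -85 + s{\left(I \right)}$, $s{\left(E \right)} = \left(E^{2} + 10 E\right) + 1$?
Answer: $\frac{17317490}{729} \approx 23755.0$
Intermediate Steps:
$o{\left(T \right)} = \sqrt{-5 + T}$
$s{\left(E \right)} = 1 + E^{2} + 10 E$
$Q{\left(I,S \right)} = -84 + I^{2} + 10 I$ ($Q{\left(I,S \right)} = -85 + \left(1 + I^{2} + 10 I\right) = -84 + I^{2} + 10 I$)
$23701 - Q{\left(\frac{-35 - 30}{-99 + 72},o{\left(14 \right)} \right)} = 23701 - \left(-84 + \left(\frac{-35 - 30}{-99 + 72}\right)^{2} + 10 \frac{-35 - 30}{-99 + 72}\right) = 23701 - \left(-84 + \left(- \frac{65}{-27}\right)^{2} + 10 \left(- \frac{65}{-27}\right)\right) = 23701 - \left(-84 + \left(\left(-65\right) \left(- \frac{1}{27}\right)\right)^{2} + 10 \left(\left(-65\right) \left(- \frac{1}{27}\right)\right)\right) = 23701 - \left(-84 + \left(\frac{65}{27}\right)^{2} + 10 \cdot \frac{65}{27}\right) = 23701 - \left(-84 + \frac{4225}{729} + \frac{650}{27}\right) = 23701 - - \frac{39461}{729} = 23701 + \frac{39461}{729} = \frac{17317490}{729}$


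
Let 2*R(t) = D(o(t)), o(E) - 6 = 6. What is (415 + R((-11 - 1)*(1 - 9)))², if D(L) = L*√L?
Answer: 172657 + 9960*√3 ≈ 1.8991e+5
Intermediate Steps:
o(E) = 12 (o(E) = 6 + 6 = 12)
D(L) = L^(3/2)
R(t) = 12*√3 (R(t) = 12^(3/2)/2 = (24*√3)/2 = 12*√3)
(415 + R((-11 - 1)*(1 - 9)))² = (415 + 12*√3)²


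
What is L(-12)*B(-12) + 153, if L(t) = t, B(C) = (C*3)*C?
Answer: -5031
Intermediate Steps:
B(C) = 3*C**2 (B(C) = (3*C)*C = 3*C**2)
L(-12)*B(-12) + 153 = -36*(-12)**2 + 153 = -36*144 + 153 = -12*432 + 153 = -5184 + 153 = -5031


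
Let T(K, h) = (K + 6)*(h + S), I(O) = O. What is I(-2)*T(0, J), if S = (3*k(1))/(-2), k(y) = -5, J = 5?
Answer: -150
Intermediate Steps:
S = 15/2 (S = (3*(-5))/(-2) = -15*(-1/2) = 15/2 ≈ 7.5000)
T(K, h) = (6 + K)*(15/2 + h) (T(K, h) = (K + 6)*(h + 15/2) = (6 + K)*(15/2 + h))
I(-2)*T(0, J) = -2*(45 + 6*5 + (15/2)*0 + 0*5) = -2*(45 + 30 + 0 + 0) = -2*75 = -150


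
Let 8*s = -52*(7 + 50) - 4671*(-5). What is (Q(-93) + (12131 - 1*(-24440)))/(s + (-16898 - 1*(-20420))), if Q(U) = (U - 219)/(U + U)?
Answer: 9070024/1505577 ≈ 6.0243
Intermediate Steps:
Q(U) = (-219 + U)/(2*U) (Q(U) = (-219 + U)/((2*U)) = (-219 + U)*(1/(2*U)) = (-219 + U)/(2*U))
s = 20391/8 (s = (-52*(7 + 50) - 4671*(-5))/8 = (-52*57 - 1*(-23355))/8 = (-2964 + 23355)/8 = (⅛)*20391 = 20391/8 ≈ 2548.9)
(Q(-93) + (12131 - 1*(-24440)))/(s + (-16898 - 1*(-20420))) = ((½)*(-219 - 93)/(-93) + (12131 - 1*(-24440)))/(20391/8 + (-16898 - 1*(-20420))) = ((½)*(-1/93)*(-312) + (12131 + 24440))/(20391/8 + (-16898 + 20420)) = (52/31 + 36571)/(20391/8 + 3522) = 1133753/(31*(48567/8)) = (1133753/31)*(8/48567) = 9070024/1505577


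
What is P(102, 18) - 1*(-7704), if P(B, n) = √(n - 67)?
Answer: 7704 + 7*I ≈ 7704.0 + 7.0*I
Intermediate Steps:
P(B, n) = √(-67 + n)
P(102, 18) - 1*(-7704) = √(-67 + 18) - 1*(-7704) = √(-49) + 7704 = 7*I + 7704 = 7704 + 7*I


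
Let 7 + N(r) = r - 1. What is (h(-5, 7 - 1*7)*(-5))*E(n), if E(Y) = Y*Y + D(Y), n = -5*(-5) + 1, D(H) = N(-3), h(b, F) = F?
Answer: 0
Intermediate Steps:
N(r) = -8 + r (N(r) = -7 + (r - 1) = -7 + (-1 + r) = -8 + r)
D(H) = -11 (D(H) = -8 - 3 = -11)
n = 26 (n = 25 + 1 = 26)
E(Y) = -11 + Y² (E(Y) = Y*Y - 11 = Y² - 11 = -11 + Y²)
(h(-5, 7 - 1*7)*(-5))*E(n) = ((7 - 1*7)*(-5))*(-11 + 26²) = ((7 - 7)*(-5))*(-11 + 676) = (0*(-5))*665 = 0*665 = 0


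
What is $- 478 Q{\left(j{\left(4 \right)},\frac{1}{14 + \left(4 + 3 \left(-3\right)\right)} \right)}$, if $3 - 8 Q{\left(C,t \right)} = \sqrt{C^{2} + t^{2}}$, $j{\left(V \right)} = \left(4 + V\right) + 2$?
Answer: $- \frac{717}{4} + \frac{239 \sqrt{8101}}{36} \approx 418.29$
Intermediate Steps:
$j{\left(V \right)} = 6 + V$
$Q{\left(C,t \right)} = \frac{3}{8} - \frac{\sqrt{C^{2} + t^{2}}}{8}$
$- 478 Q{\left(j{\left(4 \right)},\frac{1}{14 + \left(4 + 3 \left(-3\right)\right)} \right)} = - 478 \left(\frac{3}{8} - \frac{\sqrt{\left(6 + 4\right)^{2} + \left(\frac{1}{14 + \left(4 + 3 \left(-3\right)\right)}\right)^{2}}}{8}\right) = - 478 \left(\frac{3}{8} - \frac{\sqrt{10^{2} + \left(\frac{1}{14 + \left(4 - 9\right)}\right)^{2}}}{8}\right) = - 478 \left(\frac{3}{8} - \frac{\sqrt{100 + \left(\frac{1}{14 - 5}\right)^{2}}}{8}\right) = - 478 \left(\frac{3}{8} - \frac{\sqrt{100 + \left(\frac{1}{9}\right)^{2}}}{8}\right) = - 478 \left(\frac{3}{8} - \frac{\sqrt{100 + \frac{1}{81}}}{8}\right) = - 478 \left(\frac{3}{8} - \frac{\sqrt{\frac{8101}{81}}}{8}\right) = - 478 \left(\frac{3}{8} - \frac{\frac{1}{9} \sqrt{8101}}{8}\right) = - 478 \left(\frac{3}{8} - \frac{\sqrt{8101}}{72}\right) = - \frac{717}{4} + \frac{239 \sqrt{8101}}{36}$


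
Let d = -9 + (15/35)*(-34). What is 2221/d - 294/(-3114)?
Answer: -2686936/28545 ≈ -94.130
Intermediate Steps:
d = -165/7 (d = -9 + (15*(1/35))*(-34) = -9 + (3/7)*(-34) = -9 - 102/7 = -165/7 ≈ -23.571)
2221/d - 294/(-3114) = 2221/(-165/7) - 294/(-3114) = 2221*(-7/165) - 294*(-1/3114) = -15547/165 + 49/519 = -2686936/28545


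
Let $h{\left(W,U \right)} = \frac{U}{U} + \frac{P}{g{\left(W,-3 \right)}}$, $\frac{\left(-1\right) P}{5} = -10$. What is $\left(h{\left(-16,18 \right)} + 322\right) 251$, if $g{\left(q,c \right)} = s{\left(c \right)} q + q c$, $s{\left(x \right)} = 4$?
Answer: $\frac{642309}{8} \approx 80289.0$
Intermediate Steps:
$P = 50$ ($P = \left(-5\right) \left(-10\right) = 50$)
$g{\left(q,c \right)} = 4 q + c q$ ($g{\left(q,c \right)} = 4 q + q c = 4 q + c q$)
$h{\left(W,U \right)} = 1 + \frac{50}{W}$ ($h{\left(W,U \right)} = \frac{U}{U} + \frac{50}{W \left(4 - 3\right)} = 1 + \frac{50}{W 1} = 1 + \frac{50}{W}$)
$\left(h{\left(-16,18 \right)} + 322\right) 251 = \left(\frac{50 - 16}{-16} + 322\right) 251 = \left(\left(- \frac{1}{16}\right) 34 + 322\right) 251 = \left(- \frac{17}{8} + 322\right) 251 = \frac{2559}{8} \cdot 251 = \frac{642309}{8}$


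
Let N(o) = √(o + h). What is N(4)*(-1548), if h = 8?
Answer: -3096*√3 ≈ -5362.4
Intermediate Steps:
N(o) = √(8 + o) (N(o) = √(o + 8) = √(8 + o))
N(4)*(-1548) = √(8 + 4)*(-1548) = √12*(-1548) = (2*√3)*(-1548) = -3096*√3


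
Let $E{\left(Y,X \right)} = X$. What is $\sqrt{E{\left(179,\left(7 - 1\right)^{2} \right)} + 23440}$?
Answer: $2 \sqrt{5869} \approx 153.22$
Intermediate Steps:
$\sqrt{E{\left(179,\left(7 - 1\right)^{2} \right)} + 23440} = \sqrt{\left(7 - 1\right)^{2} + 23440} = \sqrt{6^{2} + 23440} = \sqrt{36 + 23440} = \sqrt{23476} = 2 \sqrt{5869}$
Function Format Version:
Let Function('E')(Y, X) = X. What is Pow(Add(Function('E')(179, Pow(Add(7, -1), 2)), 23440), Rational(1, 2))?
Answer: Mul(2, Pow(5869, Rational(1, 2))) ≈ 153.22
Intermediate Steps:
Pow(Add(Function('E')(179, Pow(Add(7, -1), 2)), 23440), Rational(1, 2)) = Pow(Add(Pow(Add(7, -1), 2), 23440), Rational(1, 2)) = Pow(Add(Pow(6, 2), 23440), Rational(1, 2)) = Pow(Add(36, 23440), Rational(1, 2)) = Pow(23476, Rational(1, 2)) = Mul(2, Pow(5869, Rational(1, 2)))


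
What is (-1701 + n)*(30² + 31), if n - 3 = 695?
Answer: -933793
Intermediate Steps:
n = 698 (n = 3 + 695 = 698)
(-1701 + n)*(30² + 31) = (-1701 + 698)*(30² + 31) = -1003*(900 + 31) = -1003*931 = -933793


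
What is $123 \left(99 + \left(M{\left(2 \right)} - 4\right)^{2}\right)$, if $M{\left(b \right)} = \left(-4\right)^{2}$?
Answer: $29889$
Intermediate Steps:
$M{\left(b \right)} = 16$
$123 \left(99 + \left(M{\left(2 \right)} - 4\right)^{2}\right) = 123 \left(99 + \left(16 - 4\right)^{2}\right) = 123 \left(99 + 12^{2}\right) = 123 \left(99 + 144\right) = 123 \cdot 243 = 29889$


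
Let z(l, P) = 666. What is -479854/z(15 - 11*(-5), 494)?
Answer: -239927/333 ≈ -720.50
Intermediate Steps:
-479854/z(15 - 11*(-5), 494) = -479854/666 = -479854*1/666 = -239927/333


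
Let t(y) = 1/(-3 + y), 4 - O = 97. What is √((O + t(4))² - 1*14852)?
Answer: 2*I*√1597 ≈ 79.925*I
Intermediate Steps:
O = -93 (O = 4 - 1*97 = 4 - 97 = -93)
√((O + t(4))² - 1*14852) = √((-93 + 1/(-3 + 4))² - 1*14852) = √((-93 + 1/1)² - 14852) = √((-93 + 1)² - 14852) = √((-92)² - 14852) = √(8464 - 14852) = √(-6388) = 2*I*√1597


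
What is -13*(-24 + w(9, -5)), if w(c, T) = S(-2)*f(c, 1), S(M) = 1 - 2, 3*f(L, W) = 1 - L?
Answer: 832/3 ≈ 277.33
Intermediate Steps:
f(L, W) = 1/3 - L/3 (f(L, W) = (1 - L)/3 = 1/3 - L/3)
S(M) = -1
w(c, T) = -1/3 + c/3 (w(c, T) = -(1/3 - c/3) = -1/3 + c/3)
-13*(-24 + w(9, -5)) = -13*(-24 + (-1/3 + (1/3)*9)) = -13*(-24 + (-1/3 + 3)) = -13*(-24 + 8/3) = -13*(-64/3) = 832/3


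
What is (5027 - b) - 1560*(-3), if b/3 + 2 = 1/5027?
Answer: 48827248/5027 ≈ 9713.0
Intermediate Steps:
b = -30159/5027 (b = -6 + 3/5027 = -30159/5027 ≈ -5.9994)
(5027 - b) - 1560*(-3) = (5027 - 1*(-30159/5027)) - 1560*(-3) = (5027 + 30159/5027) + 4680 = 25300888/5027 + 4680 = 48827248/5027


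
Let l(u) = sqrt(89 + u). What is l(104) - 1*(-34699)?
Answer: 34699 + sqrt(193) ≈ 34713.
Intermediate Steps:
l(104) - 1*(-34699) = sqrt(89 + 104) - 1*(-34699) = sqrt(193) + 34699 = 34699 + sqrt(193)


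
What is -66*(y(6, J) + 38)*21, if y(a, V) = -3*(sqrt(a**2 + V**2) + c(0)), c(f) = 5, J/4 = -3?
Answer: -31878 + 24948*sqrt(5) ≈ 23907.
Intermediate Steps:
J = -12 (J = 4*(-3) = -12)
y(a, V) = -15 - 3*sqrt(V**2 + a**2) (y(a, V) = -3*(sqrt(a**2 + V**2) + 5) = -3*(sqrt(V**2 + a**2) + 5) = -3*(5 + sqrt(V**2 + a**2)) = -15 - 3*sqrt(V**2 + a**2))
-66*(y(6, J) + 38)*21 = -66*((-15 - 3*sqrt((-12)**2 + 6**2)) + 38)*21 = -66*((-15 - 3*sqrt(144 + 36)) + 38)*21 = -66*((-15 - 18*sqrt(5)) + 38)*21 = -66*(23 - 18*sqrt(5))*21 = (-1518 + 1188*sqrt(5))*21 = -31878 + 24948*sqrt(5)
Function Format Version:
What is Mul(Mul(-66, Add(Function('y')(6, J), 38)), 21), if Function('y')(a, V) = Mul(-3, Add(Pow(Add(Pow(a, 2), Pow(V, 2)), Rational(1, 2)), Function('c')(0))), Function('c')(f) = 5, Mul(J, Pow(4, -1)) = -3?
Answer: Add(-31878, Mul(24948, Pow(5, Rational(1, 2)))) ≈ 23907.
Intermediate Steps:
J = -12 (J = Mul(4, -3) = -12)
Function('y')(a, V) = Add(-15, Mul(-3, Pow(Add(Pow(V, 2), Pow(a, 2)), Rational(1, 2)))) (Function('y')(a, V) = Mul(-3, Add(Pow(Add(Pow(a, 2), Pow(V, 2)), Rational(1, 2)), 5)) = Mul(-3, Add(Pow(Add(Pow(V, 2), Pow(a, 2)), Rational(1, 2)), 5)) = Mul(-3, Add(5, Pow(Add(Pow(V, 2), Pow(a, 2)), Rational(1, 2)))) = Add(-15, Mul(-3, Pow(Add(Pow(V, 2), Pow(a, 2)), Rational(1, 2)))))
Mul(Mul(-66, Add(Function('y')(6, J), 38)), 21) = Mul(Mul(-66, Add(Add(-15, Mul(-3, Pow(Add(Pow(-12, 2), Pow(6, 2)), Rational(1, 2)))), 38)), 21) = Mul(Mul(-66, Add(Add(-15, Mul(-3, Pow(Add(144, 36), Rational(1, 2)))), 38)), 21) = Mul(Mul(-66, Add(Add(-15, Mul(-3, Pow(180, Rational(1, 2)))), 38)), 21) = Mul(Mul(-66, Add(Add(-15, Mul(-3, Mul(6, Pow(5, Rational(1, 2))))), 38)), 21) = Mul(Mul(-66, Add(Add(-15, Mul(-18, Pow(5, Rational(1, 2)))), 38)), 21) = Mul(Mul(-66, Add(23, Mul(-18, Pow(5, Rational(1, 2))))), 21) = Mul(Add(-1518, Mul(1188, Pow(5, Rational(1, 2)))), 21) = Add(-31878, Mul(24948, Pow(5, Rational(1, 2))))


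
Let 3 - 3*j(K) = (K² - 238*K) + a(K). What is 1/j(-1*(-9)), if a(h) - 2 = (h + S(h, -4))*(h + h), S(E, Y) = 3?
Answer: 3/1846 ≈ 0.0016251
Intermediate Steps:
a(h) = 2 + 2*h*(3 + h) (a(h) = 2 + (h + 3)*(h + h) = 2 + (3 + h)*(2*h) = 2 + 2*h*(3 + h))
j(K) = ⅓ - K² + 232*K/3 (j(K) = 1 - ((K² - 238*K) + (2 + 2*K² + 6*K))/3 = 1 - (2 - 232*K + 3*K²)/3 = 1 + (-⅔ - K² + 232*K/3) = ⅓ - K² + 232*K/3)
1/j(-1*(-9)) = 1/(⅓ - (-1*(-9))² + 232*(-1*(-9))/3) = 1/(⅓ - 1*9² + (232/3)*9) = 1/(⅓ - 1*81 + 696) = 1/(⅓ - 81 + 696) = 1/(1846/3) = 3/1846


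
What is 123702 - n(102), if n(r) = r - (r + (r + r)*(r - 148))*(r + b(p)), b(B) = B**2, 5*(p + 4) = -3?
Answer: -25489278/25 ≈ -1.0196e+6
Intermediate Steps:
p = -23/5 (p = -4 + (1/5)*(-3) = -4 - 3/5 = -23/5 ≈ -4.6000)
n(r) = r - (529/25 + r)*(r + 2*r*(-148 + r)) (n(r) = r - (r + (r + r)*(r - 148))*(r + (-23/5)**2) = r - (r + (2*r)*(-148 + r))*(r + 529/25) = r - (r + 2*r*(-148 + r))*(529/25 + r) = r - (529/25 + r)*(r + 2*r*(-148 + r)))
123702 - n(102) = 123702 - 102*(156080 - 50*102**2 + 6317*102)/25 = 123702 - 102*(156080 - 50*10404 + 644334)/25 = 123702 - 102*(156080 - 520200 + 644334)/25 = 123702 - 102*280214/25 = 123702 - 1*28581828/25 = 123702 - 28581828/25 = -25489278/25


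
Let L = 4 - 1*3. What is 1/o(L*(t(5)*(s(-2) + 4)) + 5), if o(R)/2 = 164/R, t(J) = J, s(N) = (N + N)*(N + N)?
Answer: 105/328 ≈ 0.32012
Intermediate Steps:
s(N) = 4*N² (s(N) = (2*N)*(2*N) = 4*N²)
L = 1 (L = 4 - 3 = 1)
o(R) = 328/R (o(R) = 2*(164/R) = 328/R)
1/o(L*(t(5)*(s(-2) + 4)) + 5) = 1/(328/(1*(5*(4*(-2)² + 4)) + 5)) = 1/(328/(1*(5*(4*4 + 4)) + 5)) = 1/(328/(1*(5*(16 + 4)) + 5)) = 1/(328/(1*(5*20) + 5)) = 1/(328/(1*100 + 5)) = 1/(328/(100 + 5)) = 1/(328/105) = 105/328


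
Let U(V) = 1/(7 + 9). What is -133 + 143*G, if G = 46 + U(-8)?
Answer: 103263/16 ≈ 6453.9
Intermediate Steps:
U(V) = 1/16
G = 737/16 (G = 46 + 1/16 = 737/16 ≈ 46.063)
-133 + 143*G = -133 + 143*(737/16) = -133 + 105391/16 = 103263/16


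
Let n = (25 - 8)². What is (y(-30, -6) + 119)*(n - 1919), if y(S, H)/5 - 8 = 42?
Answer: -601470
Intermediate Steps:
n = 289 (n = 17² = 289)
y(S, H) = 250 (y(S, H) = 40 + 5*42 = 40 + 210 = 250)
(y(-30, -6) + 119)*(n - 1919) = (250 + 119)*(289 - 1919) = 369*(-1630) = -601470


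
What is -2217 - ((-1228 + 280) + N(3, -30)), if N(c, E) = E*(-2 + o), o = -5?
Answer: -1479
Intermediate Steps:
N(c, E) = -7*E (N(c, E) = E*(-2 - 5) = E*(-7) = -7*E)
-2217 - ((-1228 + 280) + N(3, -30)) = -2217 - ((-1228 + 280) - 7*(-30)) = -2217 - (-948 + 210) = -2217 - 1*(-738) = -2217 + 738 = -1479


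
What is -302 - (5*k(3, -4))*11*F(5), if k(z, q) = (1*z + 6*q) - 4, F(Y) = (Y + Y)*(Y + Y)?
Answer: 137198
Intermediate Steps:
F(Y) = 4*Y² (F(Y) = (2*Y)*(2*Y) = 4*Y²)
k(z, q) = -4 + z + 6*q (k(z, q) = (z + 6*q) - 4 = -4 + z + 6*q)
-302 - (5*k(3, -4))*11*F(5) = -302 - (5*(-4 + 3 + 6*(-4)))*11*4*5² = -302 - (5*(-4 + 3 - 24))*11*4*25 = -302 - (5*(-25))*11*100 = -302 - (-125*11)*100 = -302 - (-1375)*100 = -302 - 1*(-137500) = -302 + 137500 = 137198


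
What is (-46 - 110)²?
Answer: 24336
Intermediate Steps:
(-46 - 110)² = (-156)² = 24336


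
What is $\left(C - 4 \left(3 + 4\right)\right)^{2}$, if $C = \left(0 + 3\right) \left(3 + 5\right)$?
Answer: $16$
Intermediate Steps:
$C = 24$ ($C = 3 \cdot 8 = 24$)
$\left(C - 4 \left(3 + 4\right)\right)^{2} = \left(24 - 4 \left(3 + 4\right)\right)^{2} = \left(24 - 28\right)^{2} = \left(-4\right)^{2} = 16$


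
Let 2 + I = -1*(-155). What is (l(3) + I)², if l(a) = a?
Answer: 24336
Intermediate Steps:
I = 153 (I = -2 - 1*(-155) = -2 + 155 = 153)
(l(3) + I)² = (3 + 153)² = 156² = 24336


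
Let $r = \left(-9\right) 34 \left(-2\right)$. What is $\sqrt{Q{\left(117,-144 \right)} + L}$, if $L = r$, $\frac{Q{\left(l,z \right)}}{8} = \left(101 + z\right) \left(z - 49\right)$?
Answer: $2 \sqrt{16751} \approx 258.85$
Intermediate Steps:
$r = 612$ ($r = \left(-306\right) \left(-2\right) = 612$)
$Q{\left(l,z \right)} = 8 \left(-49 + z\right) \left(101 + z\right)$ ($Q{\left(l,z \right)} = 8 \left(101 + z\right) \left(z - 49\right) = 8 \left(101 + z\right) \left(-49 + z\right) = 8 \left(-49 + z\right) \left(101 + z\right)$)
$L = 612$
$\sqrt{Q{\left(117,-144 \right)} + L} = \sqrt{\left(-39592 + 8 \left(-144\right)^{2} + 416 \left(-144\right)\right) + 612} = \sqrt{\left(-39592 + 8 \cdot 20736 - 59904\right) + 612} = \sqrt{\left(-39592 + 165888 - 59904\right) + 612} = \sqrt{66392 + 612} = \sqrt{67004} = 2 \sqrt{16751}$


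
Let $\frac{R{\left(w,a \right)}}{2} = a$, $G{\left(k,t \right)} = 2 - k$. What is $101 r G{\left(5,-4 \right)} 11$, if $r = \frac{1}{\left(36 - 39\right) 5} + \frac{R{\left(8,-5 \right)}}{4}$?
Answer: $\frac{85547}{10} \approx 8554.7$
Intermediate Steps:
$R{\left(w,a \right)} = 2 a$
$r = - \frac{77}{30}$ ($r = \frac{1}{\left(36 - 39\right) 5} + \frac{2 \left(-5\right)}{4} = \frac{1}{-3} \cdot \frac{1}{5} - \frac{5}{2} = \left(- \frac{1}{3}\right) \frac{1}{5} - \frac{5}{2} = - \frac{1}{15} - \frac{5}{2} = - \frac{77}{30} \approx -2.5667$)
$101 r G{\left(5,-4 \right)} 11 = 101 \left(- \frac{77}{30}\right) \left(2 - 5\right) 11 = - \frac{7777 \left(2 - 5\right) 11}{30} = - \frac{7777 \left(\left(-3\right) 11\right)}{30} = \left(- \frac{7777}{30}\right) \left(-33\right) = \frac{85547}{10}$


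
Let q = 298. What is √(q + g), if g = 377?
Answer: 15*√3 ≈ 25.981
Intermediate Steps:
√(q + g) = √(298 + 377) = √675 = 15*√3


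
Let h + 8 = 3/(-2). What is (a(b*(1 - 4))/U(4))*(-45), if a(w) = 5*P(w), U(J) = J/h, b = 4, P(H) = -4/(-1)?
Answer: 4275/2 ≈ 2137.5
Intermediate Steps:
h = -19/2 (h = -8 + 3/(-2) = -8 + 3*(-½) = -8 - 3/2 = -19/2 ≈ -9.5000)
P(H) = 4 (P(H) = -4*(-1) = 4)
U(J) = -2*J/19 (U(J) = J/(-19/2) = J*(-2/19) = -2*J/19)
a(w) = 20 (a(w) = 5*4 = 20)
(a(b*(1 - 4))/U(4))*(-45) = (20/((-2/19*4)))*(-45) = (20/(-8/19))*(-45) = (20*(-19/8))*(-45) = -95/2*(-45) = 4275/2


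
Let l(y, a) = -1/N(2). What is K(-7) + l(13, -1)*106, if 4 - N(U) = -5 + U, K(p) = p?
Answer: -155/7 ≈ -22.143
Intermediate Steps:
N(U) = 9 - U (N(U) = 4 - (-5 + U) = 4 + (5 - U) = 9 - U)
l(y, a) = -⅐ (l(y, a) = -1/(9 - 1*2) = -1/(9 - 2) = -1/7 = -1*⅐ = -⅐)
K(-7) + l(13, -1)*106 = -7 - ⅐*106 = -7 - 106/7 = -155/7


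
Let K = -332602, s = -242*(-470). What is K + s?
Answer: -218862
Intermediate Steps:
s = 113740
K + s = -332602 + 113740 = -218862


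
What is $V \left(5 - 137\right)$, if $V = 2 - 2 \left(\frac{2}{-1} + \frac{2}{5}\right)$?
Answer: $- \frac{3432}{5} \approx -686.4$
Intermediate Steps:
$V = \frac{26}{5}$ ($V = 2 - 2 \left(2 \left(-1\right) + 2 \cdot \frac{1}{5}\right) = 2 - 2 \left(-2 + \frac{2}{5}\right) = 2 - - \frac{16}{5} = 2 + \frac{16}{5} = \frac{26}{5} \approx 5.2$)
$V \left(5 - 137\right) = \frac{26 \left(5 - 137\right)}{5} = \frac{26}{5} \left(-132\right) = - \frac{3432}{5}$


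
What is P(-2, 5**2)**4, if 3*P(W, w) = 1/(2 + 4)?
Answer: 1/104976 ≈ 9.5260e-6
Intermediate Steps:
P(W, w) = 1/18 (P(W, w) = 1/(3*(2 + 4)) = (1/3)/6 = (1/3)*(1/6) = 1/18)
P(-2, 5**2)**4 = (1/18)**4 = 1/104976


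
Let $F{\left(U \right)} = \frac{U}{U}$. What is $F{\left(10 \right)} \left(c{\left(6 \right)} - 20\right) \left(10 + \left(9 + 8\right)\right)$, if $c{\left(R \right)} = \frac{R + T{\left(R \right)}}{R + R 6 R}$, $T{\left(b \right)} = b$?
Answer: $- \frac{19926}{37} \approx -538.54$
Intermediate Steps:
$c{\left(R \right)} = \frac{2 R}{R + 6 R^{2}}$ ($c{\left(R \right)} = \frac{R + R}{R + R 6 R} = \frac{2 R}{R + 6 R R} = \frac{2 R}{R + 6 R^{2}}$)
$F{\left(U \right)} = 1$
$F{\left(10 \right)} \left(c{\left(6 \right)} - 20\right) \left(10 + \left(9 + 8\right)\right) = 1 \left(\frac{2}{1 + 6 \cdot 6} - 20\right) \left(10 + \left(9 + 8\right)\right) = 1 \left(\frac{2}{1 + 36} - 20\right) \left(10 + 17\right) = 1 \left(\frac{2}{37} - 20\right) 27 = 1 \left(\left(- \frac{738}{37}\right) 27\right) = 1 \left(- \frac{19926}{37}\right) = - \frac{19926}{37}$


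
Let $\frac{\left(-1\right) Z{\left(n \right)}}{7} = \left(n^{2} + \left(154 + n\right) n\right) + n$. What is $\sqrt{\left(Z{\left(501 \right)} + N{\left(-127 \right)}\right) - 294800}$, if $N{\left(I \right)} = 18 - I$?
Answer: $i \sqrt{4352254} \approx 2086.2 i$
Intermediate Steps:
$Z{\left(n \right)} = - 7 n - 7 n^{2} - 7 n \left(154 + n\right)$ ($Z{\left(n \right)} = - 7 \left(\left(n^{2} + \left(154 + n\right) n\right) + n\right) = - 7 \left(\left(n^{2} + n \left(154 + n\right)\right) + n\right) = - 7 \left(n + n^{2} + n \left(154 + n\right)\right) = - 7 n - 7 n^{2} - 7 n \left(154 + n\right)$)
$\sqrt{\left(Z{\left(501 \right)} + N{\left(-127 \right)}\right) - 294800} = \sqrt{\left(\left(-7\right) 501 \left(155 + 2 \cdot 501\right) + \left(18 - -127\right)\right) - 294800} = \sqrt{\left(\left(-7\right) 501 \left(155 + 1002\right) + \left(18 + 127\right)\right) - 294800} = \sqrt{\left(\left(-7\right) 501 \cdot 1157 + 145\right) - 294800} = \sqrt{\left(-4057599 + 145\right) - 294800} = \sqrt{-4057454 - 294800} = \sqrt{-4352254} = i \sqrt{4352254}$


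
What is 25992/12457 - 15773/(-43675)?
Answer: 1331684861/544059475 ≈ 2.4477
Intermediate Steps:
25992/12457 - 15773/(-43675) = 25992*(1/12457) - 15773*(-1/43675) = 25992/12457 + 15773/43675 = 1331684861/544059475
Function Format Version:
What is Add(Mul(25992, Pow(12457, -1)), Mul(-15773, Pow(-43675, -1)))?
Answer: Rational(1331684861, 544059475) ≈ 2.4477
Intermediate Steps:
Add(Mul(25992, Pow(12457, -1)), Mul(-15773, Pow(-43675, -1))) = Add(Mul(25992, Rational(1, 12457)), Mul(-15773, Rational(-1, 43675))) = Add(Rational(25992, 12457), Rational(15773, 43675)) = Rational(1331684861, 544059475)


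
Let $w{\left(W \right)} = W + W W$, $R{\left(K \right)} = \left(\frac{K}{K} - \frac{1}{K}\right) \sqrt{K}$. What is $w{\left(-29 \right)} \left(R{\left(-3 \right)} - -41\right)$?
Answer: $33292 + \frac{3248 i \sqrt{3}}{3} \approx 33292.0 + 1875.2 i$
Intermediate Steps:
$R{\left(K \right)} = \sqrt{K} \left(1 - \frac{1}{K}\right)$ ($R{\left(K \right)} = \left(1 - \frac{1}{K}\right) \sqrt{K} = \sqrt{K} \left(1 - \frac{1}{K}\right)$)
$w{\left(W \right)} = W + W^{2}$
$w{\left(-29 \right)} \left(R{\left(-3 \right)} - -41\right) = - 29 \left(1 - 29\right) \left(\frac{-1 - 3}{i \sqrt{3}} - -41\right) = \left(-29\right) \left(-28\right) \left(- \frac{i \sqrt{3}}{3} \left(-4\right) + 41\right) = 812 \left(\frac{4 i \sqrt{3}}{3} + 41\right) = 812 \left(41 + \frac{4 i \sqrt{3}}{3}\right) = 33292 + \frac{3248 i \sqrt{3}}{3}$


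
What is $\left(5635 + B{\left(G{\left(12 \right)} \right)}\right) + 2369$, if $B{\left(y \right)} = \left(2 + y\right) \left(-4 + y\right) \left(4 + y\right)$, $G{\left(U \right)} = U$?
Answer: $9796$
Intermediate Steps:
$B{\left(y \right)} = \left(-4 + y\right) \left(2 + y\right) \left(4 + y\right)$
$\left(5635 + B{\left(G{\left(12 \right)} \right)}\right) + 2369 = \left(5635 + \left(-32 + 12^{3} - 192 + 2 \cdot 12^{2}\right)\right) + 2369 = \left(5635 + \left(-32 + 1728 - 192 + 2 \cdot 144\right)\right) + 2369 = \left(5635 + \left(-32 + 1728 - 192 + 288\right)\right) + 2369 = \left(5635 + 1792\right) + 2369 = 7427 + 2369 = 9796$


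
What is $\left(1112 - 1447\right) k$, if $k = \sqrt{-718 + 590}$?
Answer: $- 2680 i \sqrt{2} \approx - 3790.1 i$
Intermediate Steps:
$k = 8 i \sqrt{2}$ ($k = \sqrt{-128} = 8 i \sqrt{2} \approx 11.314 i$)
$\left(1112 - 1447\right) k = \left(1112 - 1447\right) 8 i \sqrt{2} = - 335 \cdot 8 i \sqrt{2} = - 2680 i \sqrt{2}$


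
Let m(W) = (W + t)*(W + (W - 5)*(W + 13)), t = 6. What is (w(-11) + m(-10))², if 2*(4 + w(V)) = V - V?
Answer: 46656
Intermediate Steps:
w(V) = -4 (w(V) = -4 + (V - V)/2 = -4 + (½)*0 = -4 + 0 = -4)
m(W) = (6 + W)*(W + (-5 + W)*(13 + W)) (m(W) = (W + 6)*(W + (W - 5)*(W + 13)) = (6 + W)*(W + (-5 + W)*(13 + W)))
(w(-11) + m(-10))² = (-4 + (-390 + (-10)³ - 11*(-10) + 15*(-10)²))² = (-4 + (-390 - 1000 + 110 + 15*100))² = (-4 + (-390 - 1000 + 110 + 1500))² = (-4 + 220)² = 216² = 46656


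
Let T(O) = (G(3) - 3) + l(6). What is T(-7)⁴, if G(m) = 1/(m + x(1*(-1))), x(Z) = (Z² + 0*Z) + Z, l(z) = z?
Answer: 10000/81 ≈ 123.46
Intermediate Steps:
x(Z) = Z + Z² (x(Z) = (Z² + 0) + Z = Z² + Z = Z + Z²)
G(m) = 1/m (G(m) = 1/(m + (1*(-1))*(1 + 1*(-1))) = 1/(m - (1 - 1)) = 1/(m - 1*0) = 1/(m + 0) = 1/m)
T(O) = 10/3 (T(O) = (1/3 - 3) + 6 = (⅓ - 3) + 6 = -8/3 + 6 = 10/3)
T(-7)⁴ = (10/3)⁴ = 10000/81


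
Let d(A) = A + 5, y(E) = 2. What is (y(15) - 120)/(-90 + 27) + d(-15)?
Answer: -512/63 ≈ -8.1270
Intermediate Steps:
d(A) = 5 + A
(y(15) - 120)/(-90 + 27) + d(-15) = (2 - 120)/(-90 + 27) + (5 - 15) = -118/(-63) - 10 = -118*(-1/63) - 10 = 118/63 - 10 = -512/63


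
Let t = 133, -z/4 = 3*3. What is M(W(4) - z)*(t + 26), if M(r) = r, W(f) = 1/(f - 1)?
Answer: 5777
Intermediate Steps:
z = -36 (z = -12*3 = -4*9 = -36)
W(f) = 1/(-1 + f)
M(W(4) - z)*(t + 26) = (1/(-1 + 4) - 1*(-36))*(133 + 26) = (1/3 + 36)*159 = (109/3)*159 = 5777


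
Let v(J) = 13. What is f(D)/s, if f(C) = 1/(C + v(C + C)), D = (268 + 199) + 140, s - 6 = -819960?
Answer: -1/508371480 ≈ -1.9671e-9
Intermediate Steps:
s = -819954 (s = 6 - 819960 = -819954)
D = 607 (D = 467 + 140 = 607)
f(C) = 1/(13 + C) (f(C) = 1/(C + 13) = 1/(13 + C))
f(D)/s = 1/((13 + 607)*(-819954)) = -1/819954/620 = (1/620)*(-1/819954) = -1/508371480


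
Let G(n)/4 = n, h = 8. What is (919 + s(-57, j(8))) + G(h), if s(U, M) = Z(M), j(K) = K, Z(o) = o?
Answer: 959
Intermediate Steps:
G(n) = 4*n
s(U, M) = M
(919 + s(-57, j(8))) + G(h) = (919 + 8) + 4*8 = 927 + 32 = 959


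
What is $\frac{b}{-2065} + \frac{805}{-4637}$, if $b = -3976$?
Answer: $\frac{2396341}{1367915} \approx 1.7518$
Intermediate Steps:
$\frac{b}{-2065} + \frac{805}{-4637} = - \frac{3976}{-2065} + \frac{805}{-4637} = \left(-3976\right) \left(- \frac{1}{2065}\right) + 805 \left(- \frac{1}{4637}\right) = \frac{568}{295} - \frac{805}{4637} = \frac{2396341}{1367915}$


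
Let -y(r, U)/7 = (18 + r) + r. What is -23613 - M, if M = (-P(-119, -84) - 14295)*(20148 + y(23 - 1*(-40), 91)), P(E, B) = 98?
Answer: 275458407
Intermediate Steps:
y(r, U) = -126 - 14*r (y(r, U) = -7*((18 + r) + r) = -7*(18 + 2*r) = -126 - 14*r)
M = -275482020 (M = (-1*98 - 14295)*(20148 + (-126 - 14*(23 - 1*(-40)))) = (-98 - 14295)*(20148 + (-126 - 14*(23 + 40))) = -14393*(20148 + (-126 - 14*63)) = -14393*(20148 + (-126 - 882)) = -14393*(20148 - 1008) = -14393*19140 = -275482020)
-23613 - M = -23613 - 1*(-275482020) = -23613 + 275482020 = 275458407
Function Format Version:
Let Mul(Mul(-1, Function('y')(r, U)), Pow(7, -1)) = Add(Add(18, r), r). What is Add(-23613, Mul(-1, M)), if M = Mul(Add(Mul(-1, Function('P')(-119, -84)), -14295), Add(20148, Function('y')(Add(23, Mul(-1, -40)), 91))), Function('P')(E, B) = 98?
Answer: 275458407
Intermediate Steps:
Function('y')(r, U) = Add(-126, Mul(-14, r)) (Function('y')(r, U) = Mul(-7, Add(Add(18, r), r)) = Mul(-7, Add(18, Mul(2, r))) = Add(-126, Mul(-14, r)))
M = -275482020 (M = Mul(Add(Mul(-1, 98), -14295), Add(20148, Add(-126, Mul(-14, Add(23, Mul(-1, -40)))))) = Mul(Add(-98, -14295), Add(20148, Add(-126, Mul(-14, Add(23, 40))))) = Mul(-14393, Add(20148, Add(-126, Mul(-14, 63)))) = Mul(-14393, Add(20148, Add(-126, -882))) = Mul(-14393, Add(20148, -1008)) = Mul(-14393, 19140) = -275482020)
Add(-23613, Mul(-1, M)) = Add(-23613, Mul(-1, -275482020)) = Add(-23613, 275482020) = 275458407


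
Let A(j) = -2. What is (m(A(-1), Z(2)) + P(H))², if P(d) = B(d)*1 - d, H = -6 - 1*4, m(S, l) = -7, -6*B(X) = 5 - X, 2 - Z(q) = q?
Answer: ¼ ≈ 0.25000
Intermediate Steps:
Z(q) = 2 - q
B(X) = -⅚ + X/6 (B(X) = -(5 - X)/6 = -⅚ + X/6)
H = -10 (H = -6 - 4 = -10)
P(d) = -⅚ - 5*d/6 (P(d) = (-⅚ + d/6)*1 - d = (-⅚ + d/6) - d = -⅚ - 5*d/6)
(m(A(-1), Z(2)) + P(H))² = (-7 + (-⅚ - ⅚*(-10)))² = (-7 + (-⅚ + 25/3))² = (-7 + 15/2)² = (½)² = ¼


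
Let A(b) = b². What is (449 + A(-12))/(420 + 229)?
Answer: 593/649 ≈ 0.91371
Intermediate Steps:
(449 + A(-12))/(420 + 229) = (449 + (-12)²)/(420 + 229) = (449 + 144)/649 = 593*(1/649) = 593/649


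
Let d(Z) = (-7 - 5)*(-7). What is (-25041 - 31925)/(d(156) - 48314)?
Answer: 313/265 ≈ 1.1811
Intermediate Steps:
d(Z) = 84 (d(Z) = -12*(-7) = 84)
(-25041 - 31925)/(d(156) - 48314) = (-25041 - 31925)/(84 - 48314) = -56966/(-48230) = -56966*(-1/48230) = 313/265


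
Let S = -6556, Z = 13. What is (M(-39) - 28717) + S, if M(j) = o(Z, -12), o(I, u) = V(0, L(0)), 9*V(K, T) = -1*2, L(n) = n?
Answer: -317459/9 ≈ -35273.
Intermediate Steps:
V(K, T) = -2/9 (V(K, T) = (-1*2)/9 = (1/9)*(-2) = -2/9)
o(I, u) = -2/9
M(j) = -2/9
(M(-39) - 28717) + S = (-2/9 - 28717) - 6556 = -258455/9 - 6556 = -317459/9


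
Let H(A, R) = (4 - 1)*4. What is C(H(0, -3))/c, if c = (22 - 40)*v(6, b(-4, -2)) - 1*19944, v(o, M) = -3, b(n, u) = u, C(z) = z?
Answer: -2/3315 ≈ -0.00060332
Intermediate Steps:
H(A, R) = 12 (H(A, R) = 3*4 = 12)
c = -19890 (c = (22 - 40)*(-3) - 1*19944 = -18*(-3) - 19944 = 54 - 19944 = -19890)
C(H(0, -3))/c = 12/(-19890) = 12*(-1/19890) = -2/3315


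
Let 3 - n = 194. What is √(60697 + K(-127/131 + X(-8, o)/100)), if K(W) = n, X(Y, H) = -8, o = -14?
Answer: √60506 ≈ 245.98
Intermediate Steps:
n = -191 (n = 3 - 1*194 = 3 - 194 = -191)
K(W) = -191
√(60697 + K(-127/131 + X(-8, o)/100)) = √(60697 - 191) = √60506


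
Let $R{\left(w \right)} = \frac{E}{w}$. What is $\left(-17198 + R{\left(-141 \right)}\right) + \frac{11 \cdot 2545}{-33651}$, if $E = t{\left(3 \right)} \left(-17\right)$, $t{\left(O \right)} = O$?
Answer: $- \frac{27201048904}{1581597} \approx -17198.0$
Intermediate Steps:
$E = -51$ ($E = 3 \left(-17\right) = -51$)
$R{\left(w \right)} = - \frac{51}{w}$
$\left(-17198 + R{\left(-141 \right)}\right) + \frac{11 \cdot 2545}{-33651} = \left(-17198 - \frac{51}{-141}\right) + \frac{11 \cdot 2545}{-33651} = \left(-17198 - - \frac{17}{47}\right) + 27995 \left(- \frac{1}{33651}\right) = \left(-17198 + \frac{17}{47}\right) - \frac{27995}{33651} = - \frac{808289}{47} - \frac{27995}{33651} = - \frac{27201048904}{1581597}$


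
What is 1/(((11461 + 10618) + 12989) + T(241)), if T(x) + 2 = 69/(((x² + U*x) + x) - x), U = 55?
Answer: 71336/2501468245 ≈ 2.8518e-5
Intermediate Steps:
T(x) = -2 + 69/(x² + 55*x) (T(x) = -2 + 69/(((x² + 55*x) + x) - x) = -2 + 69/((x² + 56*x) - x) = -2 + 69/(x² + 55*x))
1/(((11461 + 10618) + 12989) + T(241)) = 1/(((11461 + 10618) + 12989) + (69 - 110*241 - 2*241²)/(241*(55 + 241))) = 1/((22079 + 12989) + (1/241)*(69 - 26510 - 2*58081)/296) = 1/(35068 + (1/241)*(1/296)*(69 - 26510 - 116162)) = 1/(35068 + (1/241)*(1/296)*(-142603)) = 1/(35068 - 142603/71336) = 1/(2501468245/71336) = 71336/2501468245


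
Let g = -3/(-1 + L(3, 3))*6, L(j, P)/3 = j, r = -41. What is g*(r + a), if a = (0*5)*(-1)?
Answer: 369/4 ≈ 92.250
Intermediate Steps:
L(j, P) = 3*j
a = 0 (a = 0*(-1) = 0)
g = -9/4 (g = -3/(-1 + 3*3)*6 = -3/(-1 + 9)*6 = -3/8*6 = -9/4 ≈ -2.2500)
g*(r + a) = -9*(-41 + 0)/4 = -9/4*(-41) = 369/4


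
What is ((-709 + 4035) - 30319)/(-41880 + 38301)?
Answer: 26993/3579 ≈ 7.5421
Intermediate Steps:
((-709 + 4035) - 30319)/(-41880 + 38301) = (3326 - 30319)/(-3579) = -26993*(-1/3579) = 26993/3579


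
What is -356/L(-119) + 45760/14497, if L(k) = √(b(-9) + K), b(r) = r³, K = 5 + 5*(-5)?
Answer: 45760/14497 + 356*I*√749/749 ≈ 3.1565 + 13.008*I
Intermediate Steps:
K = -20 (K = 5 - 25 = -20)
L(k) = I*√749 (L(k) = √((-9)³ - 20) = √(-729 - 20) = √(-749) = I*√749)
-356/L(-119) + 45760/14497 = -356*(-I*√749/749) + 45760/14497 = -(-356)*I*√749/749 + 45760*(1/14497) = 356*I*√749/749 + 45760/14497 = 45760/14497 + 356*I*√749/749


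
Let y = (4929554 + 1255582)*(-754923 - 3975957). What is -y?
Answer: 29261136199680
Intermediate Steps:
y = -29261136199680 (y = 6185136*(-4730880) = -29261136199680)
-y = -1*(-29261136199680) = 29261136199680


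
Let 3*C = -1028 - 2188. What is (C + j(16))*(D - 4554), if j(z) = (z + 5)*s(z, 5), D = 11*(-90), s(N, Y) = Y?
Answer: 5361048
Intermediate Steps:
C = -1072 (C = (-1028 - 2188)/3 = (⅓)*(-3216) = -1072)
D = -990
j(z) = 25 + 5*z (j(z) = (z + 5)*5 = (5 + z)*5 = 25 + 5*z)
(C + j(16))*(D - 4554) = (-1072 + (25 + 5*16))*(-990 - 4554) = (-1072 + (25 + 80))*(-5544) = (-1072 + 105)*(-5544) = -967*(-5544) = 5361048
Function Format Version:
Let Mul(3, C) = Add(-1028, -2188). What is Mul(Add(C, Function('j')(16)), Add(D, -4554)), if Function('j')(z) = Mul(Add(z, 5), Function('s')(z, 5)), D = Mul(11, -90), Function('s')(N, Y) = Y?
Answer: 5361048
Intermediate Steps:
C = -1072 (C = Mul(Rational(1, 3), Add(-1028, -2188)) = Mul(Rational(1, 3), -3216) = -1072)
D = -990
Function('j')(z) = Add(25, Mul(5, z)) (Function('j')(z) = Mul(Add(z, 5), 5) = Mul(Add(5, z), 5) = Add(25, Mul(5, z)))
Mul(Add(C, Function('j')(16)), Add(D, -4554)) = Mul(Add(-1072, Add(25, Mul(5, 16))), Add(-990, -4554)) = Mul(Add(-1072, Add(25, 80)), -5544) = Mul(Add(-1072, 105), -5544) = Mul(-967, -5544) = 5361048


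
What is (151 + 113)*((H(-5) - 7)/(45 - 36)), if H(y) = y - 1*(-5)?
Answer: -616/3 ≈ -205.33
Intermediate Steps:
H(y) = 5 + y (H(y) = y + 5 = 5 + y)
(151 + 113)*((H(-5) - 7)/(45 - 36)) = (151 + 113)*(((5 - 5) - 7)/(45 - 36)) = 264*((0 - 7)/9) = 264*(-7*⅑) = 264*(-7/9) = -616/3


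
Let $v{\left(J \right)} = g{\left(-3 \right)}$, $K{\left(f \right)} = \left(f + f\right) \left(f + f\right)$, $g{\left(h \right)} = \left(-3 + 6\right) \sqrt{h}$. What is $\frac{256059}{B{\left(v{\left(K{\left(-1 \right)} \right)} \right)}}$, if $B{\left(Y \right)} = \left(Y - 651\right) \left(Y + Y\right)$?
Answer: $- \frac{28451}{94184} + \frac{6173867 i \sqrt{3}}{282552} \approx -0.30208 + 37.846 i$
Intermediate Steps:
$g{\left(h \right)} = 3 \sqrt{h}$
$K{\left(f \right)} = 4 f^{2}$ ($K{\left(f \right)} = 2 f 2 f = 4 f^{2}$)
$v{\left(J \right)} = 3 i \sqrt{3}$ ($v{\left(J \right)} = 3 \sqrt{-3} = 3 i \sqrt{3}$)
$B{\left(Y \right)} = 2 Y \left(-651 + Y\right)$ ($B{\left(Y \right)} = \left(-651 + Y\right) 2 Y = 2 Y \left(-651 + Y\right)$)
$\frac{256059}{B{\left(v{\left(K{\left(-1 \right)} \right)} \right)}} = \frac{256059}{2 \cdot 3 i \sqrt{3} \left(-651 + 3 i \sqrt{3}\right)} = \frac{256059}{6 i \sqrt{3} \left(-651 + 3 i \sqrt{3}\right)} = 256059 \left(- \frac{i \sqrt{3}}{18 \left(-651 + 3 i \sqrt{3}\right)}\right) = - \frac{28451 i \sqrt{3}}{2 \left(-651 + 3 i \sqrt{3}\right)}$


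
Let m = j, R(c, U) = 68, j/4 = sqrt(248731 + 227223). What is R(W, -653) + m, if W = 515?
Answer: 68 + 4*sqrt(475954) ≈ 2827.6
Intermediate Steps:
j = 4*sqrt(475954) (j = 4*sqrt(248731 + 227223) = 4*sqrt(475954) ≈ 2759.6)
m = 4*sqrt(475954) ≈ 2759.6
R(W, -653) + m = 68 + 4*sqrt(475954)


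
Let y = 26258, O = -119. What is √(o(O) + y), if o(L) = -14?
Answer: 162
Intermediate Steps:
√(o(O) + y) = √(-14 + 26258) = √26244 = 162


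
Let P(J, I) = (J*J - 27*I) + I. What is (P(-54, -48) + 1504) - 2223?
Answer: 3445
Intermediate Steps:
P(J, I) = J² - 26*I (P(J, I) = (J² - 27*I) + I = J² - 26*I)
(P(-54, -48) + 1504) - 2223 = (((-54)² - 26*(-48)) + 1504) - 2223 = ((2916 + 1248) + 1504) - 2223 = (4164 + 1504) - 2223 = 5668 - 2223 = 3445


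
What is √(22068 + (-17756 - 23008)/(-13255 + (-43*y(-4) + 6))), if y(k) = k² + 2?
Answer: 2*√1085030774886/14023 ≈ 148.56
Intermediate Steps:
y(k) = 2 + k²
√(22068 + (-17756 - 23008)/(-13255 + (-43*y(-4) + 6))) = √(22068 + (-17756 - 23008)/(-13255 + (-43*(2 + (-4)²) + 6))) = √(22068 - 40764/(-13255 + (-43*(2 + 16) + 6))) = √(22068 - 40764/(-13255 + (-43*18 + 6))) = √(22068 - 40764/(-13255 + (-774 + 6))) = √(22068 - 40764/(-13255 - 768)) = √(22068 - 40764/(-14023)) = √(22068 - 40764*(-1/14023)) = √(22068 + 40764/14023) = √(309500328/14023) = 2*√1085030774886/14023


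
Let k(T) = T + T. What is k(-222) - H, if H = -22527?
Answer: 22083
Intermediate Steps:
k(T) = 2*T
k(-222) - H = 2*(-222) - 1*(-22527) = -444 + 22527 = 22083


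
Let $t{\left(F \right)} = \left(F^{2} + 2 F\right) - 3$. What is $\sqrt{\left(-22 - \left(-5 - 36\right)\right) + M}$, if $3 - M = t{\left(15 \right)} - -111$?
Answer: $i \sqrt{341} \approx 18.466 i$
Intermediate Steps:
$t{\left(F \right)} = -3 + F^{2} + 2 F$
$M = -360$ ($M = 3 - \left(\left(-3 + 15^{2} + 2 \cdot 15\right) - -111\right) = 3 - \left(\left(-3 + 225 + 30\right) + 111\right) = 3 - \left(252 + 111\right) = 3 - 363 = -360$)
$\sqrt{\left(-22 - \left(-5 - 36\right)\right) + M} = \sqrt{\left(-22 - \left(-5 - 36\right)\right) - 360} = \sqrt{\left(-22 - -41\right) - 360} = \sqrt{\left(-22 + 41\right) - 360} = \sqrt{19 - 360} = \sqrt{-341} = i \sqrt{341}$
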